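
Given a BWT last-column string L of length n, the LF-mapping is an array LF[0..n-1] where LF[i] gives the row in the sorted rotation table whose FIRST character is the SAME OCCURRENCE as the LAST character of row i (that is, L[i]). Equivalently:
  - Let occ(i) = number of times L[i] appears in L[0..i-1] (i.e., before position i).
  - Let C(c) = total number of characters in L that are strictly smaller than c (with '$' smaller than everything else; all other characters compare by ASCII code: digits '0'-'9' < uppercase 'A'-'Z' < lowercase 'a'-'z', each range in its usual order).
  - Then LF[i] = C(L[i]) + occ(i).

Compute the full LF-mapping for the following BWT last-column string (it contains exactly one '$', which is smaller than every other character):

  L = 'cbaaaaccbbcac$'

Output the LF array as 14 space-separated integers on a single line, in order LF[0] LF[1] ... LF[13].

Answer: 9 6 1 2 3 4 10 11 7 8 12 5 13 0

Derivation:
Char counts: '$':1, 'a':5, 'b':3, 'c':5
C (first-col start): C('$')=0, C('a')=1, C('b')=6, C('c')=9
L[0]='c': occ=0, LF[0]=C('c')+0=9+0=9
L[1]='b': occ=0, LF[1]=C('b')+0=6+0=6
L[2]='a': occ=0, LF[2]=C('a')+0=1+0=1
L[3]='a': occ=1, LF[3]=C('a')+1=1+1=2
L[4]='a': occ=2, LF[4]=C('a')+2=1+2=3
L[5]='a': occ=3, LF[5]=C('a')+3=1+3=4
L[6]='c': occ=1, LF[6]=C('c')+1=9+1=10
L[7]='c': occ=2, LF[7]=C('c')+2=9+2=11
L[8]='b': occ=1, LF[8]=C('b')+1=6+1=7
L[9]='b': occ=2, LF[9]=C('b')+2=6+2=8
L[10]='c': occ=3, LF[10]=C('c')+3=9+3=12
L[11]='a': occ=4, LF[11]=C('a')+4=1+4=5
L[12]='c': occ=4, LF[12]=C('c')+4=9+4=13
L[13]='$': occ=0, LF[13]=C('$')+0=0+0=0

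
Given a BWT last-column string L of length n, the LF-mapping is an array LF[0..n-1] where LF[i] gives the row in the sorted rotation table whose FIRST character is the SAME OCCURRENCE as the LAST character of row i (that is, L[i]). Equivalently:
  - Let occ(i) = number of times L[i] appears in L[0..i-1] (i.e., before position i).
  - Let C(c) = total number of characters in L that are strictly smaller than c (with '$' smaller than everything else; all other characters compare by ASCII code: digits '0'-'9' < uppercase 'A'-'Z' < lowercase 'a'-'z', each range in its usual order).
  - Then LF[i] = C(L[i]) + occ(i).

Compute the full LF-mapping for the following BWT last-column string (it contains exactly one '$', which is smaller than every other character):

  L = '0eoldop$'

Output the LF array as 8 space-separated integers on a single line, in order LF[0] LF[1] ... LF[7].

Char counts: '$':1, '0':1, 'd':1, 'e':1, 'l':1, 'o':2, 'p':1
C (first-col start): C('$')=0, C('0')=1, C('d')=2, C('e')=3, C('l')=4, C('o')=5, C('p')=7
L[0]='0': occ=0, LF[0]=C('0')+0=1+0=1
L[1]='e': occ=0, LF[1]=C('e')+0=3+0=3
L[2]='o': occ=0, LF[2]=C('o')+0=5+0=5
L[3]='l': occ=0, LF[3]=C('l')+0=4+0=4
L[4]='d': occ=0, LF[4]=C('d')+0=2+0=2
L[5]='o': occ=1, LF[5]=C('o')+1=5+1=6
L[6]='p': occ=0, LF[6]=C('p')+0=7+0=7
L[7]='$': occ=0, LF[7]=C('$')+0=0+0=0

Answer: 1 3 5 4 2 6 7 0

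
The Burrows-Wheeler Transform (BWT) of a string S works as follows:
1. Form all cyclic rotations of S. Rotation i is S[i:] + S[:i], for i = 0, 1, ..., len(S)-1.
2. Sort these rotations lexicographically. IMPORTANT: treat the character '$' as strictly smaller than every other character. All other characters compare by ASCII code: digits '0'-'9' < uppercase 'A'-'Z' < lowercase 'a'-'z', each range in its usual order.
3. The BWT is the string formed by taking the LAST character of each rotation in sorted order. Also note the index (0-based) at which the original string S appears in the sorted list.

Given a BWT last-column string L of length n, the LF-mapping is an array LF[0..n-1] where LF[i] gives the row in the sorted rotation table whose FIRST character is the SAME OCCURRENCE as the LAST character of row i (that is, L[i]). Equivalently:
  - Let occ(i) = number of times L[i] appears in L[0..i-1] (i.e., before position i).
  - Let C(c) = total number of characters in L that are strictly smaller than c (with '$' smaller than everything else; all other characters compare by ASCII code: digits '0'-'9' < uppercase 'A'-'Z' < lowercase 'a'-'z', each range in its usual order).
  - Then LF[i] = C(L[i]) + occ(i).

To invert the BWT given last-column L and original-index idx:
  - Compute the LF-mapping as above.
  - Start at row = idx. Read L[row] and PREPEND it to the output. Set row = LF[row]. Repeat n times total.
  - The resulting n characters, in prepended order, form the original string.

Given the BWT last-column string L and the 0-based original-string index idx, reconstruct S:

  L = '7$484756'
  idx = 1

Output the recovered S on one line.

Answer: 4468577$

Derivation:
LF mapping: 5 0 1 7 2 6 3 4
Walk LF starting at row 1, prepending L[row]:
  step 1: row=1, L[1]='$', prepend. Next row=LF[1]=0
  step 2: row=0, L[0]='7', prepend. Next row=LF[0]=5
  step 3: row=5, L[5]='7', prepend. Next row=LF[5]=6
  step 4: row=6, L[6]='5', prepend. Next row=LF[6]=3
  step 5: row=3, L[3]='8', prepend. Next row=LF[3]=7
  step 6: row=7, L[7]='6', prepend. Next row=LF[7]=4
  step 7: row=4, L[4]='4', prepend. Next row=LF[4]=2
  step 8: row=2, L[2]='4', prepend. Next row=LF[2]=1
Reversed output: 4468577$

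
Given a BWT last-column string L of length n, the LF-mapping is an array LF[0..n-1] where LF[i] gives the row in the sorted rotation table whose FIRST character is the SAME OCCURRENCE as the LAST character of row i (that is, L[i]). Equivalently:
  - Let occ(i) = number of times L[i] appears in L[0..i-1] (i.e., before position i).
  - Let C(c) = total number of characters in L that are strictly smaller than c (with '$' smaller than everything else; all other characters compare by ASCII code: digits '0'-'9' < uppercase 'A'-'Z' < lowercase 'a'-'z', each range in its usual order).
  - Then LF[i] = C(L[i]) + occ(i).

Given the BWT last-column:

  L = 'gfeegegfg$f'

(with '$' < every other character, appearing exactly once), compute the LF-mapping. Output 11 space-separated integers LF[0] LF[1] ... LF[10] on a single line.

Char counts: '$':1, 'e':3, 'f':3, 'g':4
C (first-col start): C('$')=0, C('e')=1, C('f')=4, C('g')=7
L[0]='g': occ=0, LF[0]=C('g')+0=7+0=7
L[1]='f': occ=0, LF[1]=C('f')+0=4+0=4
L[2]='e': occ=0, LF[2]=C('e')+0=1+0=1
L[3]='e': occ=1, LF[3]=C('e')+1=1+1=2
L[4]='g': occ=1, LF[4]=C('g')+1=7+1=8
L[5]='e': occ=2, LF[5]=C('e')+2=1+2=3
L[6]='g': occ=2, LF[6]=C('g')+2=7+2=9
L[7]='f': occ=1, LF[7]=C('f')+1=4+1=5
L[8]='g': occ=3, LF[8]=C('g')+3=7+3=10
L[9]='$': occ=0, LF[9]=C('$')+0=0+0=0
L[10]='f': occ=2, LF[10]=C('f')+2=4+2=6

Answer: 7 4 1 2 8 3 9 5 10 0 6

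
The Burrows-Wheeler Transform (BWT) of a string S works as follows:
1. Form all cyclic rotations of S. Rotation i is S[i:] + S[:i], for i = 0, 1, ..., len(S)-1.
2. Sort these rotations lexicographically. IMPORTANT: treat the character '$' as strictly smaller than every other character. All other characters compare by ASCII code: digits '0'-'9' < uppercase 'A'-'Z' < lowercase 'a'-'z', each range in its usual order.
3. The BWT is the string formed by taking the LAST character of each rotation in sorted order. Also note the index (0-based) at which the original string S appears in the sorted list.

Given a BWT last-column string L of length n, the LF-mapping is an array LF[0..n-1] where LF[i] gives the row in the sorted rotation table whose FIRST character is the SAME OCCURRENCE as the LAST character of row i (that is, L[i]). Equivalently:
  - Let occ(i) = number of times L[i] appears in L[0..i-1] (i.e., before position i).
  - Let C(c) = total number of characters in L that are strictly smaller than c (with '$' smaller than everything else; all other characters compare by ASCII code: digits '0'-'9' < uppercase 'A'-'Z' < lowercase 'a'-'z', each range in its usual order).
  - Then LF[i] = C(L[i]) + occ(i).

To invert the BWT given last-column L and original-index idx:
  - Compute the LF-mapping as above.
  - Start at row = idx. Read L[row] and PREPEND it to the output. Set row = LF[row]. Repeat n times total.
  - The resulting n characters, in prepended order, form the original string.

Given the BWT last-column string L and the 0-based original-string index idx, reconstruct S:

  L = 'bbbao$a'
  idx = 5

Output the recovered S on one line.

LF mapping: 3 4 5 1 6 0 2
Walk LF starting at row 5, prepending L[row]:
  step 1: row=5, L[5]='$', prepend. Next row=LF[5]=0
  step 2: row=0, L[0]='b', prepend. Next row=LF[0]=3
  step 3: row=3, L[3]='a', prepend. Next row=LF[3]=1
  step 4: row=1, L[1]='b', prepend. Next row=LF[1]=4
  step 5: row=4, L[4]='o', prepend. Next row=LF[4]=6
  step 6: row=6, L[6]='a', prepend. Next row=LF[6]=2
  step 7: row=2, L[2]='b', prepend. Next row=LF[2]=5
Reversed output: baobab$

Answer: baobab$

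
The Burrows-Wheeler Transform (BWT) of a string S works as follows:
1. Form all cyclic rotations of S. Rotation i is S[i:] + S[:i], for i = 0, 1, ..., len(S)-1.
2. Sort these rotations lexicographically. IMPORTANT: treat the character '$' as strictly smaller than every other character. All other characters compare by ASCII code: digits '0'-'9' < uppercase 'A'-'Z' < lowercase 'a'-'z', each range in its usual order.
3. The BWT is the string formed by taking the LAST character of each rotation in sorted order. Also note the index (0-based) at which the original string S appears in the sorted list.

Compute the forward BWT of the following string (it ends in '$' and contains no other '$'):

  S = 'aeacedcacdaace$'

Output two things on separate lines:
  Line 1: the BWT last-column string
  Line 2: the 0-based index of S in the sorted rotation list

Answer: edcae$daaacecac
5

Derivation:
All 15 rotations (rotation i = S[i:]+S[:i]):
  rot[0] = aeacedcacdaace$
  rot[1] = eacedcacdaace$a
  rot[2] = acedcacdaace$ae
  rot[3] = cedcacdaace$aea
  rot[4] = edcacdaace$aeac
  rot[5] = dcacdaace$aeace
  rot[6] = cacdaace$aeaced
  rot[7] = acdaace$aeacedc
  rot[8] = cdaace$aeacedca
  rot[9] = daace$aeacedcac
  rot[10] = aace$aeacedcacd
  rot[11] = ace$aeacedcacda
  rot[12] = ce$aeacedcacdaa
  rot[13] = e$aeacedcacdaac
  rot[14] = $aeacedcacdaace
Sorted (with $ < everything):
  sorted[0] = $aeacedcacdaace  (last char: 'e')
  sorted[1] = aace$aeacedcacd  (last char: 'd')
  sorted[2] = acdaace$aeacedc  (last char: 'c')
  sorted[3] = ace$aeacedcacda  (last char: 'a')
  sorted[4] = acedcacdaace$ae  (last char: 'e')
  sorted[5] = aeacedcacdaace$  (last char: '$')
  sorted[6] = cacdaace$aeaced  (last char: 'd')
  sorted[7] = cdaace$aeacedca  (last char: 'a')
  sorted[8] = ce$aeacedcacdaa  (last char: 'a')
  sorted[9] = cedcacdaace$aea  (last char: 'a')
  sorted[10] = daace$aeacedcac  (last char: 'c')
  sorted[11] = dcacdaace$aeace  (last char: 'e')
  sorted[12] = e$aeacedcacdaac  (last char: 'c')
  sorted[13] = eacedcacdaace$a  (last char: 'a')
  sorted[14] = edcacdaace$aeac  (last char: 'c')
Last column: edcae$daaacecac
Original string S is at sorted index 5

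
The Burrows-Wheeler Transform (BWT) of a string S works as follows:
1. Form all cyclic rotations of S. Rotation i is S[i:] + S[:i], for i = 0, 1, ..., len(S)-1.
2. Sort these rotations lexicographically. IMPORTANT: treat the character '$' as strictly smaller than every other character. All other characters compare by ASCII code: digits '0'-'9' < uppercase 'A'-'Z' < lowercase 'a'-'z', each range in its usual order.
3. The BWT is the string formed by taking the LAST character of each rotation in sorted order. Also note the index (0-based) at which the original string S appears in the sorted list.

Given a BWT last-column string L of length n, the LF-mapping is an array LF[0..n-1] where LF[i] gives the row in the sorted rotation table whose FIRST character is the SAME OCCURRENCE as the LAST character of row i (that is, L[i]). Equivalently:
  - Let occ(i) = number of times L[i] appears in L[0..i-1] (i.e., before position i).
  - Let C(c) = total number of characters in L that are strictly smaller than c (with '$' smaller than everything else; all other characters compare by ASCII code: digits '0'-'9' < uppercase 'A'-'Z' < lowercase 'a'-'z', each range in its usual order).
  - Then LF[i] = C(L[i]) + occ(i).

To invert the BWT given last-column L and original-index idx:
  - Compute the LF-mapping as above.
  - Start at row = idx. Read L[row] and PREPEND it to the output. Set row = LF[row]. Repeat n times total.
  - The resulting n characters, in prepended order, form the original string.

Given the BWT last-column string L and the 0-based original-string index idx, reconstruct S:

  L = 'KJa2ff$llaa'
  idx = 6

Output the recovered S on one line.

LF mapping: 3 2 4 1 7 8 0 9 10 5 6
Walk LF starting at row 6, prepending L[row]:
  step 1: row=6, L[6]='$', prepend. Next row=LF[6]=0
  step 2: row=0, L[0]='K', prepend. Next row=LF[0]=3
  step 3: row=3, L[3]='2', prepend. Next row=LF[3]=1
  step 4: row=1, L[1]='J', prepend. Next row=LF[1]=2
  step 5: row=2, L[2]='a', prepend. Next row=LF[2]=4
  step 6: row=4, L[4]='f', prepend. Next row=LF[4]=7
  step 7: row=7, L[7]='l', prepend. Next row=LF[7]=9
  step 8: row=9, L[9]='a', prepend. Next row=LF[9]=5
  step 9: row=5, L[5]='f', prepend. Next row=LF[5]=8
  step 10: row=8, L[8]='l', prepend. Next row=LF[8]=10
  step 11: row=10, L[10]='a', prepend. Next row=LF[10]=6
Reversed output: alfalfaJ2K$

Answer: alfalfaJ2K$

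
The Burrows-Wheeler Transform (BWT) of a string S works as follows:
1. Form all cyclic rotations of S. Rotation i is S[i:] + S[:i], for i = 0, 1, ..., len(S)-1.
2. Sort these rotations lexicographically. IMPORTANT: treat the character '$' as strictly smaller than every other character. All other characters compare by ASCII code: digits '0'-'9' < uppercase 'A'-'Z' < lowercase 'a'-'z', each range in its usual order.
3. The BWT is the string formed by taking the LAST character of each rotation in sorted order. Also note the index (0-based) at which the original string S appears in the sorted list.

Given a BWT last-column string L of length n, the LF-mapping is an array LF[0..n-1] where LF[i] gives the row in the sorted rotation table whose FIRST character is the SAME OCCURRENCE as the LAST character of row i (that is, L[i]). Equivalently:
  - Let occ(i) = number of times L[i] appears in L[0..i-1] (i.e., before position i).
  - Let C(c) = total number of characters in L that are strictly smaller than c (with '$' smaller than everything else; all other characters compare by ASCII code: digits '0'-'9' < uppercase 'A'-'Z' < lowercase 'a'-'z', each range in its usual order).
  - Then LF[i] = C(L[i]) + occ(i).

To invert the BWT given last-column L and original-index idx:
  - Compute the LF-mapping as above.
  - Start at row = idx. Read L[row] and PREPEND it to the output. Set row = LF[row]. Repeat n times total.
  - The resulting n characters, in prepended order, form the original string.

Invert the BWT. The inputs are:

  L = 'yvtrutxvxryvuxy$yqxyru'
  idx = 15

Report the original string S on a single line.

Answer: xxttrruyyxuvvuryxyvqy$

Derivation:
LF mapping: 17 10 5 2 7 6 13 11 14 3 18 12 8 15 19 0 20 1 16 21 4 9
Walk LF starting at row 15, prepending L[row]:
  step 1: row=15, L[15]='$', prepend. Next row=LF[15]=0
  step 2: row=0, L[0]='y', prepend. Next row=LF[0]=17
  step 3: row=17, L[17]='q', prepend. Next row=LF[17]=1
  step 4: row=1, L[1]='v', prepend. Next row=LF[1]=10
  step 5: row=10, L[10]='y', prepend. Next row=LF[10]=18
  step 6: row=18, L[18]='x', prepend. Next row=LF[18]=16
  step 7: row=16, L[16]='y', prepend. Next row=LF[16]=20
  step 8: row=20, L[20]='r', prepend. Next row=LF[20]=4
  step 9: row=4, L[4]='u', prepend. Next row=LF[4]=7
  step 10: row=7, L[7]='v', prepend. Next row=LF[7]=11
  step 11: row=11, L[11]='v', prepend. Next row=LF[11]=12
  step 12: row=12, L[12]='u', prepend. Next row=LF[12]=8
  step 13: row=8, L[8]='x', prepend. Next row=LF[8]=14
  step 14: row=14, L[14]='y', prepend. Next row=LF[14]=19
  step 15: row=19, L[19]='y', prepend. Next row=LF[19]=21
  step 16: row=21, L[21]='u', prepend. Next row=LF[21]=9
  step 17: row=9, L[9]='r', prepend. Next row=LF[9]=3
  step 18: row=3, L[3]='r', prepend. Next row=LF[3]=2
  step 19: row=2, L[2]='t', prepend. Next row=LF[2]=5
  step 20: row=5, L[5]='t', prepend. Next row=LF[5]=6
  step 21: row=6, L[6]='x', prepend. Next row=LF[6]=13
  step 22: row=13, L[13]='x', prepend. Next row=LF[13]=15
Reversed output: xxttrruyyxuvvuryxyvqy$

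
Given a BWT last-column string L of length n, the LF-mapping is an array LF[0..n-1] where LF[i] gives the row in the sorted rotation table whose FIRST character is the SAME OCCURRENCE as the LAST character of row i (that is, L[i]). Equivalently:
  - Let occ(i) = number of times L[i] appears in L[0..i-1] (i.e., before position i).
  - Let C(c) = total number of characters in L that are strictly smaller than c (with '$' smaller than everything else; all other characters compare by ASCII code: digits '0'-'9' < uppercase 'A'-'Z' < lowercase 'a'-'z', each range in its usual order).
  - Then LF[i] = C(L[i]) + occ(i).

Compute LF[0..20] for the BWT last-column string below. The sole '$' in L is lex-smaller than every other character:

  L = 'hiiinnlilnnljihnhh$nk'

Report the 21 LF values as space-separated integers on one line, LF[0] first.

Answer: 1 5 6 7 15 16 12 8 13 17 18 14 10 9 2 19 3 4 0 20 11

Derivation:
Char counts: '$':1, 'h':4, 'i':5, 'j':1, 'k':1, 'l':3, 'n':6
C (first-col start): C('$')=0, C('h')=1, C('i')=5, C('j')=10, C('k')=11, C('l')=12, C('n')=15
L[0]='h': occ=0, LF[0]=C('h')+0=1+0=1
L[1]='i': occ=0, LF[1]=C('i')+0=5+0=5
L[2]='i': occ=1, LF[2]=C('i')+1=5+1=6
L[3]='i': occ=2, LF[3]=C('i')+2=5+2=7
L[4]='n': occ=0, LF[4]=C('n')+0=15+0=15
L[5]='n': occ=1, LF[5]=C('n')+1=15+1=16
L[6]='l': occ=0, LF[6]=C('l')+0=12+0=12
L[7]='i': occ=3, LF[7]=C('i')+3=5+3=8
L[8]='l': occ=1, LF[8]=C('l')+1=12+1=13
L[9]='n': occ=2, LF[9]=C('n')+2=15+2=17
L[10]='n': occ=3, LF[10]=C('n')+3=15+3=18
L[11]='l': occ=2, LF[11]=C('l')+2=12+2=14
L[12]='j': occ=0, LF[12]=C('j')+0=10+0=10
L[13]='i': occ=4, LF[13]=C('i')+4=5+4=9
L[14]='h': occ=1, LF[14]=C('h')+1=1+1=2
L[15]='n': occ=4, LF[15]=C('n')+4=15+4=19
L[16]='h': occ=2, LF[16]=C('h')+2=1+2=3
L[17]='h': occ=3, LF[17]=C('h')+3=1+3=4
L[18]='$': occ=0, LF[18]=C('$')+0=0+0=0
L[19]='n': occ=5, LF[19]=C('n')+5=15+5=20
L[20]='k': occ=0, LF[20]=C('k')+0=11+0=11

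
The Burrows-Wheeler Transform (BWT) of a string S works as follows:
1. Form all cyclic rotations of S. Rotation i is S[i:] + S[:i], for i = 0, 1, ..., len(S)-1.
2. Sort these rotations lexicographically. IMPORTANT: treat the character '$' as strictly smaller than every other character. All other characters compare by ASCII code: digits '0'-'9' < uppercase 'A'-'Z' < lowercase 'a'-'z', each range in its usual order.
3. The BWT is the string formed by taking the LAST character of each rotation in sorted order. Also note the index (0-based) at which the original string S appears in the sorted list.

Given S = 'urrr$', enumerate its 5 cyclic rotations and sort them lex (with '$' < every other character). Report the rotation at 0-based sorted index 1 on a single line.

Answer: r$urr

Derivation:
All 5 rotations (rotation i = S[i:]+S[:i]):
  rot[0] = urrr$
  rot[1] = rrr$u
  rot[2] = rr$ur
  rot[3] = r$urr
  rot[4] = $urrr
Sorted (with $ < everything):
  sorted[0] = $urrr
  sorted[1] = r$urr
  sorted[2] = rr$ur
  sorted[3] = rrr$u
  sorted[4] = urrr$
sorted[1] = r$urr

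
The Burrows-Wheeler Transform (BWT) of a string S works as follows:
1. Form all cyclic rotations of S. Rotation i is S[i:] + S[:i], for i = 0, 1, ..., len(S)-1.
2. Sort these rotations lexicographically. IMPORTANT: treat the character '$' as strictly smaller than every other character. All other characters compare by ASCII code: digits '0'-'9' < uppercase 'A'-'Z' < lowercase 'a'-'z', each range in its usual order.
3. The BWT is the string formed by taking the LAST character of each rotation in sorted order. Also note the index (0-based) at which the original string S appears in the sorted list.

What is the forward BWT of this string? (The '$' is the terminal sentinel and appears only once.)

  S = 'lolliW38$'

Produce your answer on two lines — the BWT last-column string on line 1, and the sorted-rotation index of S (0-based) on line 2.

All 9 rotations (rotation i = S[i:]+S[:i]):
  rot[0] = lolliW38$
  rot[1] = olliW38$l
  rot[2] = lliW38$lo
  rot[3] = liW38$lol
  rot[4] = iW38$loll
  rot[5] = W38$lolli
  rot[6] = 38$lolliW
  rot[7] = 8$lolliW3
  rot[8] = $lolliW38
Sorted (with $ < everything):
  sorted[0] = $lolliW38  (last char: '8')
  sorted[1] = 38$lolliW  (last char: 'W')
  sorted[2] = 8$lolliW3  (last char: '3')
  sorted[3] = W38$lolli  (last char: 'i')
  sorted[4] = iW38$loll  (last char: 'l')
  sorted[5] = liW38$lol  (last char: 'l')
  sorted[6] = lliW38$lo  (last char: 'o')
  sorted[7] = lolliW38$  (last char: '$')
  sorted[8] = olliW38$l  (last char: 'l')
Last column: 8W3illo$l
Original string S is at sorted index 7

Answer: 8W3illo$l
7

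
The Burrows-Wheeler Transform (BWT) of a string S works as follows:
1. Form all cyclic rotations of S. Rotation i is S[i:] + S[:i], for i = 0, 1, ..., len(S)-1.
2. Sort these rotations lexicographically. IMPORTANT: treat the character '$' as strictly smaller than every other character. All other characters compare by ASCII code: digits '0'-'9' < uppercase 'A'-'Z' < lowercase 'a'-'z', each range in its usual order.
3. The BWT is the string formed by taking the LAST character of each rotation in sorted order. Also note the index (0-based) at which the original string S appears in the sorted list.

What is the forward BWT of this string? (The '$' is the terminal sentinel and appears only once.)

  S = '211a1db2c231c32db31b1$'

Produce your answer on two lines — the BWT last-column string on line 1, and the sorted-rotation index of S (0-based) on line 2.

Answer: 1b2133a$cb3b2c11dd2112
7

Derivation:
All 22 rotations (rotation i = S[i:]+S[:i]):
  rot[0] = 211a1db2c231c32db31b1$
  rot[1] = 11a1db2c231c32db31b1$2
  rot[2] = 1a1db2c231c32db31b1$21
  rot[3] = a1db2c231c32db31b1$211
  rot[4] = 1db2c231c32db31b1$211a
  rot[5] = db2c231c32db31b1$211a1
  rot[6] = b2c231c32db31b1$211a1d
  rot[7] = 2c231c32db31b1$211a1db
  rot[8] = c231c32db31b1$211a1db2
  rot[9] = 231c32db31b1$211a1db2c
  rot[10] = 31c32db31b1$211a1db2c2
  rot[11] = 1c32db31b1$211a1db2c23
  rot[12] = c32db31b1$211a1db2c231
  rot[13] = 32db31b1$211a1db2c231c
  rot[14] = 2db31b1$211a1db2c231c3
  rot[15] = db31b1$211a1db2c231c32
  rot[16] = b31b1$211a1db2c231c32d
  rot[17] = 31b1$211a1db2c231c32db
  rot[18] = 1b1$211a1db2c231c32db3
  rot[19] = b1$211a1db2c231c32db31
  rot[20] = 1$211a1db2c231c32db31b
  rot[21] = $211a1db2c231c32db31b1
Sorted (with $ < everything):
  sorted[0] = $211a1db2c231c32db31b1  (last char: '1')
  sorted[1] = 1$211a1db2c231c32db31b  (last char: 'b')
  sorted[2] = 11a1db2c231c32db31b1$2  (last char: '2')
  sorted[3] = 1a1db2c231c32db31b1$21  (last char: '1')
  sorted[4] = 1b1$211a1db2c231c32db3  (last char: '3')
  sorted[5] = 1c32db31b1$211a1db2c23  (last char: '3')
  sorted[6] = 1db2c231c32db31b1$211a  (last char: 'a')
  sorted[7] = 211a1db2c231c32db31b1$  (last char: '$')
  sorted[8] = 231c32db31b1$211a1db2c  (last char: 'c')
  sorted[9] = 2c231c32db31b1$211a1db  (last char: 'b')
  sorted[10] = 2db31b1$211a1db2c231c3  (last char: '3')
  sorted[11] = 31b1$211a1db2c231c32db  (last char: 'b')
  sorted[12] = 31c32db31b1$211a1db2c2  (last char: '2')
  sorted[13] = 32db31b1$211a1db2c231c  (last char: 'c')
  sorted[14] = a1db2c231c32db31b1$211  (last char: '1')
  sorted[15] = b1$211a1db2c231c32db31  (last char: '1')
  sorted[16] = b2c231c32db31b1$211a1d  (last char: 'd')
  sorted[17] = b31b1$211a1db2c231c32d  (last char: 'd')
  sorted[18] = c231c32db31b1$211a1db2  (last char: '2')
  sorted[19] = c32db31b1$211a1db2c231  (last char: '1')
  sorted[20] = db2c231c32db31b1$211a1  (last char: '1')
  sorted[21] = db31b1$211a1db2c231c32  (last char: '2')
Last column: 1b2133a$cb3b2c11dd2112
Original string S is at sorted index 7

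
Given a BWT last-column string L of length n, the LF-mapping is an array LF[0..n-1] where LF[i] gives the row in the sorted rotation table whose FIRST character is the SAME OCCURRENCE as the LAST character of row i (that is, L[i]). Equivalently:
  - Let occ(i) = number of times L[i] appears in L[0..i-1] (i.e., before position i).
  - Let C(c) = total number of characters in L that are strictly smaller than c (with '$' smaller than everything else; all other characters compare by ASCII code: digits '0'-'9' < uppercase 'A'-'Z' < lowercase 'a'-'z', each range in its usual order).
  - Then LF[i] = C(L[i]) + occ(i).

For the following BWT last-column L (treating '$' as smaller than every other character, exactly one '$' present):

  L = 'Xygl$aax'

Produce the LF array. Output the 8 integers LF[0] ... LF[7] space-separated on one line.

Answer: 1 7 4 5 0 2 3 6

Derivation:
Char counts: '$':1, 'X':1, 'a':2, 'g':1, 'l':1, 'x':1, 'y':1
C (first-col start): C('$')=0, C('X')=1, C('a')=2, C('g')=4, C('l')=5, C('x')=6, C('y')=7
L[0]='X': occ=0, LF[0]=C('X')+0=1+0=1
L[1]='y': occ=0, LF[1]=C('y')+0=7+0=7
L[2]='g': occ=0, LF[2]=C('g')+0=4+0=4
L[3]='l': occ=0, LF[3]=C('l')+0=5+0=5
L[4]='$': occ=0, LF[4]=C('$')+0=0+0=0
L[5]='a': occ=0, LF[5]=C('a')+0=2+0=2
L[6]='a': occ=1, LF[6]=C('a')+1=2+1=3
L[7]='x': occ=0, LF[7]=C('x')+0=6+0=6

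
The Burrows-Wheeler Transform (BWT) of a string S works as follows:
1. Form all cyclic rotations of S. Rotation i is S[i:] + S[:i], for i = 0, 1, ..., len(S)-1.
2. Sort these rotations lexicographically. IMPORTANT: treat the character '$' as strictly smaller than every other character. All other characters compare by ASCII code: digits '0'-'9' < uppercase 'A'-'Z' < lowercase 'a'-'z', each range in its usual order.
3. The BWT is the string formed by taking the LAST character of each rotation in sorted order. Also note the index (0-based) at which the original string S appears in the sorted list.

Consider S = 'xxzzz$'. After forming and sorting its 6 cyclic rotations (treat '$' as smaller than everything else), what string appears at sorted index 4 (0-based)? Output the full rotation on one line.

All 6 rotations (rotation i = S[i:]+S[:i]):
  rot[0] = xxzzz$
  rot[1] = xzzz$x
  rot[2] = zzz$xx
  rot[3] = zz$xxz
  rot[4] = z$xxzz
  rot[5] = $xxzzz
Sorted (with $ < everything):
  sorted[0] = $xxzzz
  sorted[1] = xxzzz$
  sorted[2] = xzzz$x
  sorted[3] = z$xxzz
  sorted[4] = zz$xxz
  sorted[5] = zzz$xx
sorted[4] = zz$xxz

Answer: zz$xxz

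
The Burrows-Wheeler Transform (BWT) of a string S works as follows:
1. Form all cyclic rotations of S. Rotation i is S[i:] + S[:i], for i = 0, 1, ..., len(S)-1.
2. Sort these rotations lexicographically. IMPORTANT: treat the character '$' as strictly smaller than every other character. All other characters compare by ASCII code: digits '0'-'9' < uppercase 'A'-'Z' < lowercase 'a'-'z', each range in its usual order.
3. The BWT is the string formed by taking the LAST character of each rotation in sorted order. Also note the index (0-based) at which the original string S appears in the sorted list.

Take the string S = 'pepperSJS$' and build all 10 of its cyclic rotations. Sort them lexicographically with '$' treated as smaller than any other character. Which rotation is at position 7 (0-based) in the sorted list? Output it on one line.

All 10 rotations (rotation i = S[i:]+S[:i]):
  rot[0] = pepperSJS$
  rot[1] = epperSJS$p
  rot[2] = pperSJS$pe
  rot[3] = perSJS$pep
  rot[4] = erSJS$pepp
  rot[5] = rSJS$peppe
  rot[6] = SJS$pepper
  rot[7] = JS$pepperS
  rot[8] = S$pepperSJ
  rot[9] = $pepperSJS
Sorted (with $ < everything):
  sorted[0] = $pepperSJS
  sorted[1] = JS$pepperS
  sorted[2] = S$pepperSJ
  sorted[3] = SJS$pepper
  sorted[4] = epperSJS$p
  sorted[5] = erSJS$pepp
  sorted[6] = pepperSJS$
  sorted[7] = perSJS$pep
  sorted[8] = pperSJS$pe
  sorted[9] = rSJS$peppe
sorted[7] = perSJS$pep

Answer: perSJS$pep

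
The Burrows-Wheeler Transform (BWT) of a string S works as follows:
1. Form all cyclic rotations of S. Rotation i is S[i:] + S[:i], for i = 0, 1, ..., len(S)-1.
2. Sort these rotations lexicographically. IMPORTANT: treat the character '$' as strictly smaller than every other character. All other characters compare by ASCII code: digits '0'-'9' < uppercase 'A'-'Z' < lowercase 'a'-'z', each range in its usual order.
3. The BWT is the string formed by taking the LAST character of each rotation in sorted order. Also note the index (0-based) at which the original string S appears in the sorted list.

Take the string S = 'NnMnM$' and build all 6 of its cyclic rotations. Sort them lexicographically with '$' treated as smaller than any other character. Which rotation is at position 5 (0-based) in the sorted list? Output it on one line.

Answer: nMnM$N

Derivation:
All 6 rotations (rotation i = S[i:]+S[:i]):
  rot[0] = NnMnM$
  rot[1] = nMnM$N
  rot[2] = MnM$Nn
  rot[3] = nM$NnM
  rot[4] = M$NnMn
  rot[5] = $NnMnM
Sorted (with $ < everything):
  sorted[0] = $NnMnM
  sorted[1] = M$NnMn
  sorted[2] = MnM$Nn
  sorted[3] = NnMnM$
  sorted[4] = nM$NnM
  sorted[5] = nMnM$N
sorted[5] = nMnM$N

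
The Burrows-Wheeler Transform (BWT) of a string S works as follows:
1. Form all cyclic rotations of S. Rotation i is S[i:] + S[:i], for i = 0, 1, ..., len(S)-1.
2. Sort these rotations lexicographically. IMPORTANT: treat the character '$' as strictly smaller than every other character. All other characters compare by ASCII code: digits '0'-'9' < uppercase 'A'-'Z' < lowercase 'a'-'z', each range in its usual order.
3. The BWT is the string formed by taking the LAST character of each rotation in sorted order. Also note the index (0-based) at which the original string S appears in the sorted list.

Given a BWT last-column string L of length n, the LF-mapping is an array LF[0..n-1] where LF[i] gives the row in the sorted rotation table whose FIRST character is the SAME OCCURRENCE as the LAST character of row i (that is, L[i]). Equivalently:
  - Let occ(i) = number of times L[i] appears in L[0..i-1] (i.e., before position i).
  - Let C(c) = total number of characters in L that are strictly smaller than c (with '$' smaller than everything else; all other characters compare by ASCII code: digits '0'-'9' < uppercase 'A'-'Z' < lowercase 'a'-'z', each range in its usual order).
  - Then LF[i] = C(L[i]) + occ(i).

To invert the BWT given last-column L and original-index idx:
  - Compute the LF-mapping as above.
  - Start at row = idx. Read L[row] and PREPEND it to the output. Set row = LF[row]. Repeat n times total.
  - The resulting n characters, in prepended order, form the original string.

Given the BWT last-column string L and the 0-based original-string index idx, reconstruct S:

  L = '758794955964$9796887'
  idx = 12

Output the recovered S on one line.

Answer: 8479956967898975457$

Derivation:
LF mapping: 8 3 12 9 15 1 16 4 5 17 6 2 0 18 10 19 7 13 14 11
Walk LF starting at row 12, prepending L[row]:
  step 1: row=12, L[12]='$', prepend. Next row=LF[12]=0
  step 2: row=0, L[0]='7', prepend. Next row=LF[0]=8
  step 3: row=8, L[8]='5', prepend. Next row=LF[8]=5
  step 4: row=5, L[5]='4', prepend. Next row=LF[5]=1
  step 5: row=1, L[1]='5', prepend. Next row=LF[1]=3
  step 6: row=3, L[3]='7', prepend. Next row=LF[3]=9
  step 7: row=9, L[9]='9', prepend. Next row=LF[9]=17
  step 8: row=17, L[17]='8', prepend. Next row=LF[17]=13
  step 9: row=13, L[13]='9', prepend. Next row=LF[13]=18
  step 10: row=18, L[18]='8', prepend. Next row=LF[18]=14
  step 11: row=14, L[14]='7', prepend. Next row=LF[14]=10
  step 12: row=10, L[10]='6', prepend. Next row=LF[10]=6
  step 13: row=6, L[6]='9', prepend. Next row=LF[6]=16
  step 14: row=16, L[16]='6', prepend. Next row=LF[16]=7
  step 15: row=7, L[7]='5', prepend. Next row=LF[7]=4
  step 16: row=4, L[4]='9', prepend. Next row=LF[4]=15
  step 17: row=15, L[15]='9', prepend. Next row=LF[15]=19
  step 18: row=19, L[19]='7', prepend. Next row=LF[19]=11
  step 19: row=11, L[11]='4', prepend. Next row=LF[11]=2
  step 20: row=2, L[2]='8', prepend. Next row=LF[2]=12
Reversed output: 8479956967898975457$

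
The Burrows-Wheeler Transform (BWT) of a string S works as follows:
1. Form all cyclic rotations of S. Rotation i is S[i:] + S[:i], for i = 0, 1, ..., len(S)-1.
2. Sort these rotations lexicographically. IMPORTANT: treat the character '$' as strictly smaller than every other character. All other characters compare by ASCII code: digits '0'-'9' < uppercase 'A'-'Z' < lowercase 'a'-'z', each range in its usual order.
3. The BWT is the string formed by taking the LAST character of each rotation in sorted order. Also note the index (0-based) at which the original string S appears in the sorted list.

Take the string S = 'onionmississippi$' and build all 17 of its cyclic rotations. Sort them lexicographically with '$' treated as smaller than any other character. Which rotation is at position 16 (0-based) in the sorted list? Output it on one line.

All 17 rotations (rotation i = S[i:]+S[:i]):
  rot[0] = onionmississippi$
  rot[1] = nionmississippi$o
  rot[2] = ionmississippi$on
  rot[3] = onmississippi$oni
  rot[4] = nmississippi$onio
  rot[5] = mississippi$onion
  rot[6] = ississippi$onionm
  rot[7] = ssissippi$onionmi
  rot[8] = sissippi$onionmis
  rot[9] = issippi$onionmiss
  rot[10] = ssippi$onionmissi
  rot[11] = sippi$onionmissis
  rot[12] = ippi$onionmississ
  rot[13] = ppi$onionmississi
  rot[14] = pi$onionmississip
  rot[15] = i$onionmississipp
  rot[16] = $onionmississippi
Sorted (with $ < everything):
  sorted[0] = $onionmississippi
  sorted[1] = i$onionmississipp
  sorted[2] = ionmississippi$on
  sorted[3] = ippi$onionmississ
  sorted[4] = issippi$onionmiss
  sorted[5] = ississippi$onionm
  sorted[6] = mississippi$onion
  sorted[7] = nionmississippi$o
  sorted[8] = nmississippi$onio
  sorted[9] = onionmississippi$
  sorted[10] = onmississippi$oni
  sorted[11] = pi$onionmississip
  sorted[12] = ppi$onionmississi
  sorted[13] = sippi$onionmissis
  sorted[14] = sissippi$onionmis
  sorted[15] = ssippi$onionmissi
  sorted[16] = ssissippi$onionmi
sorted[16] = ssissippi$onionmi

Answer: ssissippi$onionmi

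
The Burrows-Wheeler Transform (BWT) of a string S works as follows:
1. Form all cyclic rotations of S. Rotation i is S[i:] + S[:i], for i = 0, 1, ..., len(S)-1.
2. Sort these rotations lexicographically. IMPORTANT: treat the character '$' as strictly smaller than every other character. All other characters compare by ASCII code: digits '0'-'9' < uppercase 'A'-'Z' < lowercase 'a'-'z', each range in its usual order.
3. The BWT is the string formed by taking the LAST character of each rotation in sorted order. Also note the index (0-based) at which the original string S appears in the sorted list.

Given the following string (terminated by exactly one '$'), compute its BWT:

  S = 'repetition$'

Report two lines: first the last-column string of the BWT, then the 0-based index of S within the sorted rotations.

Answer: nrpttoie$ie
8

Derivation:
All 11 rotations (rotation i = S[i:]+S[:i]):
  rot[0] = repetition$
  rot[1] = epetition$r
  rot[2] = petition$re
  rot[3] = etition$rep
  rot[4] = tition$repe
  rot[5] = ition$repet
  rot[6] = tion$repeti
  rot[7] = ion$repetit
  rot[8] = on$repetiti
  rot[9] = n$repetitio
  rot[10] = $repetition
Sorted (with $ < everything):
  sorted[0] = $repetition  (last char: 'n')
  sorted[1] = epetition$r  (last char: 'r')
  sorted[2] = etition$rep  (last char: 'p')
  sorted[3] = ion$repetit  (last char: 't')
  sorted[4] = ition$repet  (last char: 't')
  sorted[5] = n$repetitio  (last char: 'o')
  sorted[6] = on$repetiti  (last char: 'i')
  sorted[7] = petition$re  (last char: 'e')
  sorted[8] = repetition$  (last char: '$')
  sorted[9] = tion$repeti  (last char: 'i')
  sorted[10] = tition$repe  (last char: 'e')
Last column: nrpttoie$ie
Original string S is at sorted index 8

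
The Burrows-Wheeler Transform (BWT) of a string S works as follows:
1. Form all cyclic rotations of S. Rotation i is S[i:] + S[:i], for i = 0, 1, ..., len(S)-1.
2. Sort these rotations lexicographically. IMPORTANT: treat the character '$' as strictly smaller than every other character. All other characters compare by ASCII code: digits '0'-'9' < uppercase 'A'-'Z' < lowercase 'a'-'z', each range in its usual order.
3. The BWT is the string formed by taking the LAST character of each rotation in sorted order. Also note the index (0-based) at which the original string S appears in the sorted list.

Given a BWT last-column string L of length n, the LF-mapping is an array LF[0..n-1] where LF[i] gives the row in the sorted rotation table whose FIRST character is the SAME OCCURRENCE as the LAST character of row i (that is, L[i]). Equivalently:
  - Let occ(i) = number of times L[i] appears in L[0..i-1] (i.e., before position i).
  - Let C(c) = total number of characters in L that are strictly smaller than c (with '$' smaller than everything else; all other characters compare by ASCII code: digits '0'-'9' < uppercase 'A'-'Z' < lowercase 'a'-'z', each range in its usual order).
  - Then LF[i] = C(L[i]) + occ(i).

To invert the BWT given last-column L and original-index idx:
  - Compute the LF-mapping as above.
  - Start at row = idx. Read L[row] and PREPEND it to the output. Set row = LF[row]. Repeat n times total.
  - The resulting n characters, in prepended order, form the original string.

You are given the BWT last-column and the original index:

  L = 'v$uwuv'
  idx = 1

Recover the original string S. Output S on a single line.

LF mapping: 3 0 1 5 2 4
Walk LF starting at row 1, prepending L[row]:
  step 1: row=1, L[1]='$', prepend. Next row=LF[1]=0
  step 2: row=0, L[0]='v', prepend. Next row=LF[0]=3
  step 3: row=3, L[3]='w', prepend. Next row=LF[3]=5
  step 4: row=5, L[5]='v', prepend. Next row=LF[5]=4
  step 5: row=4, L[4]='u', prepend. Next row=LF[4]=2
  step 6: row=2, L[2]='u', prepend. Next row=LF[2]=1
Reversed output: uuvwv$

Answer: uuvwv$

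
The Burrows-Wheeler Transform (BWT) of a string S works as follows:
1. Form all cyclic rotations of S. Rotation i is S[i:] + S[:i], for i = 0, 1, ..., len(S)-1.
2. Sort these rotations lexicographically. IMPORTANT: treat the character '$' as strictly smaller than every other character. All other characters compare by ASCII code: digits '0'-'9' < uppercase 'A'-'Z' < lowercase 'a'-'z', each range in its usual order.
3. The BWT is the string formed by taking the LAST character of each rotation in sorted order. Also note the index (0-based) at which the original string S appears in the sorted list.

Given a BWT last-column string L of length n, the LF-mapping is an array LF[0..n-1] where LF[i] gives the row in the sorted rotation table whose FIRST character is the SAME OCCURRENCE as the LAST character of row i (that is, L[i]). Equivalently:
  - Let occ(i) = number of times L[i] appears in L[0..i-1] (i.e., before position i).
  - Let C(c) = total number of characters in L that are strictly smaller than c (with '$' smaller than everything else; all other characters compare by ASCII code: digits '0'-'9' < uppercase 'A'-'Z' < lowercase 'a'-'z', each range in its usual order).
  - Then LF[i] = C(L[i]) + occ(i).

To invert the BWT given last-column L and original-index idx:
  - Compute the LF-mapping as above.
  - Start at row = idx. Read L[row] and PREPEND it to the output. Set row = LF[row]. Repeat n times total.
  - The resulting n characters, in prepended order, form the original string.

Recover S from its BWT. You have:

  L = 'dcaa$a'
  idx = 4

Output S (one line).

Answer: caaad$

Derivation:
LF mapping: 5 4 1 2 0 3
Walk LF starting at row 4, prepending L[row]:
  step 1: row=4, L[4]='$', prepend. Next row=LF[4]=0
  step 2: row=0, L[0]='d', prepend. Next row=LF[0]=5
  step 3: row=5, L[5]='a', prepend. Next row=LF[5]=3
  step 4: row=3, L[3]='a', prepend. Next row=LF[3]=2
  step 5: row=2, L[2]='a', prepend. Next row=LF[2]=1
  step 6: row=1, L[1]='c', prepend. Next row=LF[1]=4
Reversed output: caaad$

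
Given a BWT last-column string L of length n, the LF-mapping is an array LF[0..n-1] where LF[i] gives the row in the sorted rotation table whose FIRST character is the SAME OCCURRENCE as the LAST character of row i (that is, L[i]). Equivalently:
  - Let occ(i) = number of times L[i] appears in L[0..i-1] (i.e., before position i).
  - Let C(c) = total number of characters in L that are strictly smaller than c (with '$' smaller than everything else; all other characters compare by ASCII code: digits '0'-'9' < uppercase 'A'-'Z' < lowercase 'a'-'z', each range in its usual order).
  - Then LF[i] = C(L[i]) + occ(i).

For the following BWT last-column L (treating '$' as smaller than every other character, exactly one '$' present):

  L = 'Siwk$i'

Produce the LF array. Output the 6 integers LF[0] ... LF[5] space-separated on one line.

Char counts: '$':1, 'S':1, 'i':2, 'k':1, 'w':1
C (first-col start): C('$')=0, C('S')=1, C('i')=2, C('k')=4, C('w')=5
L[0]='S': occ=0, LF[0]=C('S')+0=1+0=1
L[1]='i': occ=0, LF[1]=C('i')+0=2+0=2
L[2]='w': occ=0, LF[2]=C('w')+0=5+0=5
L[3]='k': occ=0, LF[3]=C('k')+0=4+0=4
L[4]='$': occ=0, LF[4]=C('$')+0=0+0=0
L[5]='i': occ=1, LF[5]=C('i')+1=2+1=3

Answer: 1 2 5 4 0 3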